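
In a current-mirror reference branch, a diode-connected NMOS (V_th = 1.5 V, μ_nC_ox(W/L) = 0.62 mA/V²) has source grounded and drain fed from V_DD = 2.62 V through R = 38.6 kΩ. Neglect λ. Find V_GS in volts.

With gate tied to drain, V_GS = V_DS ≥ V_GS − V_th, so the device is in saturation.
KCL at the drain: ½ k_n (V_GS − V_th)² = (V_DD − V_GS)/R.
Let x = V_GS − 1.5. Then 12 x² + x − 1.12 = 0, giving x = 0.267 V (positive root), so V_GS = 1.77 V.
I_D = (V_DD − V_GS)/R = (2.62 − 1.77) / 38.6 = 0.0221 mA.

V_GS = 1.77 V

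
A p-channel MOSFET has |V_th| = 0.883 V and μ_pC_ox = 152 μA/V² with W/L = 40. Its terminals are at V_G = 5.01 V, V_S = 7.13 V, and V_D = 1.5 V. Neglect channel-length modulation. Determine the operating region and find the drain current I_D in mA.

Saturation; I_D = 4.65 mA

V_SG = V_S − V_G = 7.13 − 5.01 = 2.12 V; V_SD = V_S − V_D = 7.13 − 1.5 = 5.63 V.
k_p = μ_pC_ox · (W/L) = 6.08 mA/V².
V_ov = V_SG − |V_th| = 2.12 − 0.883 = 1.24 V.
Since V_SD = 5.63 V ≥ V_ov = 1.24 V, the device is in saturation.
I_D = ½ k_p V_ov² = 0.5 × 6.08 × 1.24² = 4.65 mA.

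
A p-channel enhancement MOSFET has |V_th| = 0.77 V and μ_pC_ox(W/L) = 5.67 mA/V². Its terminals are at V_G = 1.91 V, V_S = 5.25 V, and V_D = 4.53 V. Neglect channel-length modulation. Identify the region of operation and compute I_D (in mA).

V_SG = V_S − V_G = 5.25 − 1.91 = 3.34 V; V_SD = V_S − V_D = 5.25 − 4.53 = 0.72 V.
V_ov = V_SG − |V_th| = 3.34 − 0.77 = 2.57 V.
Since V_SD = 0.72 V < V_ov = 2.57 V, the device is in the triode region.
I_D = k_p [V_ov · V_SD − ½ V_SD²] = 5.67 × [2.57 × 0.72 − 0.5 × 0.72²] = 9.02 mA.

Triode; I_D = 9.02 mA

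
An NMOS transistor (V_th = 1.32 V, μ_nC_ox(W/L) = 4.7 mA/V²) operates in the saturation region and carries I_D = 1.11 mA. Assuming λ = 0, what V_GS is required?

In saturation I_D = ½ k_n (V_GS − V_th)², so V_GS − V_th = √(2 I_D / k_n) = √(2 × 1.11 / 4.7) = 0.687 V.
V_GS = 1.32 + 0.687 = 2.01 V.

V_GS = 2.01 V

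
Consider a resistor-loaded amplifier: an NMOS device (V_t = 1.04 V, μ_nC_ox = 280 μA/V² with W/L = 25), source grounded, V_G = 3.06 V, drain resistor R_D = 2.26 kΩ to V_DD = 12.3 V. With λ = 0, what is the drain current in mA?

I_D = 5.26 mA

V_GS = V_G = 3.06 V, so V_ov = 3.06 − 1.04 = 2.02 V.
k_n = μ_nC_ox · (W/L) = 7 mA/V².
Assume saturation: I_D = ½ k_n V_ov² = 0.5 × 7 × 2.02² = 14.3 mA, giving V_DS = V_DD − I_D R_D = 12.3 − 14.3 × 2.26 = -20 V.
But -20 V < V_ov = 2.02 V, so the device is actually in triode.
In triode I_D = k_n[V_ov V_DS − ½ V_DS²] and I_D = (V_DD − V_DS)/R_D. Equating: 7.91 V_DS² − 32.96 V_DS + 12.3 = 0, giving V_DS = 0.414 V (the root below V_ov).
I_D = (12.3 − 0.414) / 2.26 = 5.26 mA.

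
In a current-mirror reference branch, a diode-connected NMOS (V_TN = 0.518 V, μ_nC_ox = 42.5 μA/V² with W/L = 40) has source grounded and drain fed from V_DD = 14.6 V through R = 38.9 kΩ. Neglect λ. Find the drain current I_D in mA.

With gate tied to drain, V_GS = V_DS ≥ V_GS − V_TN, so the device is in saturation.
k_n = μ_nC_ox · (W/L) = 1.7 mA/V².
KCL at the drain: ½ k_n (V_GS − V_TN)² = (V_DD − V_GS)/R.
Let x = V_GS − 0.518. Then 33.1 x² + x − 14.08 = 0, giving x = 0.638 V (positive root), so V_GS = 1.16 V.
I_D = (V_DD − V_GS)/R = (14.6 − 1.16) / 38.9 = 0.346 mA.

I_D = 0.346 mA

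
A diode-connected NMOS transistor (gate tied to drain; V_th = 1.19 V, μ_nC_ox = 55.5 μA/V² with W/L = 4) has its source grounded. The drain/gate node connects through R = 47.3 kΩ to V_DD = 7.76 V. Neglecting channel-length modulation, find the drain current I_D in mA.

With gate tied to drain, V_GS = V_DS ≥ V_GS − V_th, so the device is in saturation.
k_n = μ_nC_ox · (W/L) = 0.222 mA/V².
KCL at the drain: ½ k_n (V_GS − V_th)² = (V_DD − V_GS)/R.
Let x = V_GS − 1.19. Then 5.25 x² + x − 6.57 = 0, giving x = 1.03 V (positive root), so V_GS = 2.22 V.
I_D = (V_DD − V_GS)/R = (7.76 − 2.22) / 47.3 = 0.117 mA.

I_D = 0.117 mA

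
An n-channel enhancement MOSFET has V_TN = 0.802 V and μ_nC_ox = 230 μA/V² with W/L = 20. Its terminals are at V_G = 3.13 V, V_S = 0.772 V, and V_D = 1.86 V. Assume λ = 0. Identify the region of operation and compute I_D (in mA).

V_GS = V_G − V_S = 3.13 − 0.772 = 2.36 V; V_DS = V_D − V_S = 1.86 − 0.772 = 1.09 V.
k_n = μ_nC_ox · (W/L) = 4.6 mA/V².
V_ov = V_GS − V_TN = 2.36 − 0.802 = 1.56 V.
Since V_DS = 1.09 V < V_ov = 1.56 V, the device is in the triode region.
I_D = k_n [V_ov · V_DS − ½ V_DS²] = 4.6 × [1.56 × 1.09 − 0.5 × 1.09²] = 5.06 mA.

Triode; I_D = 5.06 mA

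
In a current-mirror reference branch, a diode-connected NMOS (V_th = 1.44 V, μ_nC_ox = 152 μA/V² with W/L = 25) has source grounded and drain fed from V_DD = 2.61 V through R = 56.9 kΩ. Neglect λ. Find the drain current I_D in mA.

I_D = 0.0188 mA

With gate tied to drain, V_GS = V_DS ≥ V_GS − V_th, so the device is in saturation.
k_n = μ_nC_ox · (W/L) = 3.8 mA/V².
KCL at the drain: ½ k_n (V_GS − V_th)² = (V_DD − V_GS)/R.
Let x = V_GS − 1.44. Then 108 x² + x − 1.17 = 0, giving x = 0.0995 V (positive root), so V_GS = 1.54 V.
I_D = (V_DD − V_GS)/R = (2.61 − 1.54) / 56.9 = 0.0188 mA.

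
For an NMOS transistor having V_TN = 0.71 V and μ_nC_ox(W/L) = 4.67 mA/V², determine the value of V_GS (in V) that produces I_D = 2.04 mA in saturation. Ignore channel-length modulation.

In saturation I_D = ½ k_n (V_GS − V_TN)², so V_GS − V_TN = √(2 I_D / k_n) = √(2 × 2.04 / 4.67) = 0.935 V.
V_GS = 0.71 + 0.935 = 1.64 V.

V_GS = 1.64 V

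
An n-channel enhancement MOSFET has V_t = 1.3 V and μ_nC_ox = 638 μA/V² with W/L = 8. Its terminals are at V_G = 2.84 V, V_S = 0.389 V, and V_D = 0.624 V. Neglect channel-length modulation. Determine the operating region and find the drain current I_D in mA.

Triode; I_D = 1.24 mA

V_GS = V_G − V_S = 2.84 − 0.389 = 2.45 V; V_DS = V_D − V_S = 0.624 − 0.389 = 0.235 V.
k_n = μ_nC_ox · (W/L) = 5.104 mA/V².
V_ov = V_GS − V_t = 2.45 − 1.3 = 1.15 V.
Since V_DS = 0.235 V < V_ov = 1.15 V, the device is in the triode region.
I_D = k_n [V_ov · V_DS − ½ V_DS²] = 5.104 × [1.15 × 0.235 − 0.5 × 0.235²] = 1.24 mA.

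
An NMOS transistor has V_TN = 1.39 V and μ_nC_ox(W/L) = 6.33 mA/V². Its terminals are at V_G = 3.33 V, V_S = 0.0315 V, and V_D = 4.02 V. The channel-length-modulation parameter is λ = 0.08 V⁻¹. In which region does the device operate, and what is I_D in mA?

V_GS = V_G − V_S = 3.33 − 0.0315 = 3.3 V; V_DS = V_D − V_S = 4.02 − 0.0315 = 3.99 V.
V_ov = V_GS − V_TN = 3.3 − 1.39 = 1.91 V.
Since V_DS = 3.99 V ≥ V_ov = 1.91 V, the device is in saturation.
I_D = ½ k_n V_ov² (1 + λ V_DS) = 0.5 × 6.33 × 1.91² × (1 + 0.08 × 3.99) = 15.2 mA.

Saturation; I_D = 15.2 mA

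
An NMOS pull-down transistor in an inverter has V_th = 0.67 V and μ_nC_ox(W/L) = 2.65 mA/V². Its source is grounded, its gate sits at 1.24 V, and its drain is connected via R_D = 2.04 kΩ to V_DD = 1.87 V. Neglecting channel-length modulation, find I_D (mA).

V_GS = V_G = 1.24 V, so V_ov = 1.24 − 0.67 = 0.57 V.
Assume saturation: I_D = ½ k_n V_ov² = 0.5 × 2.65 × 0.57² = 0.43 mA, giving V_DS = V_DD − I_D R_D = 1.87 − 0.43 × 2.04 = 0.992 V.
V_DS = 0.992 V ≥ V_ov = 0.57 V, confirming saturation.

I_D = 0.430 mA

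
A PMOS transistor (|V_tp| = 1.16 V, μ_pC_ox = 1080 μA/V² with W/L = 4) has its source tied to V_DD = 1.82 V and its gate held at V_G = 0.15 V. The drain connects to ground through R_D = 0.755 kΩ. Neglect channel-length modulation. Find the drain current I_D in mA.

V_SG = V_DD − V_G = 1.82 − 0.15 = 1.67 V, so V_ov = 1.67 − 1.16 = 0.51 V.
k_p = μ_pC_ox · (W/L) = 4.32 mA/V².
Assume saturation: I_D = ½ k_p V_ov² = 0.5 × 4.32 × 0.51² = 0.562 mA, giving V_SD = V_DD − I_D R_D = 1.82 − 0.562 × 0.755 = 1.4 V.
V_SD = 1.4 V ≥ V_ov = 0.51 V, confirming saturation.

I_D = 0.562 mA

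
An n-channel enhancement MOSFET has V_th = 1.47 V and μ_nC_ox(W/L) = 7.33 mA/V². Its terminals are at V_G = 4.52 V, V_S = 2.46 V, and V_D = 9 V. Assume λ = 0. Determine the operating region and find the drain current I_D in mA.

V_GS = V_G − V_S = 4.52 − 2.46 = 2.06 V; V_DS = V_D − V_S = 9 − 2.46 = 6.54 V.
V_ov = V_GS − V_th = 2.06 − 1.47 = 0.59 V.
Since V_DS = 6.54 V ≥ V_ov = 0.59 V, the device is in saturation.
I_D = ½ k_n V_ov² = 0.5 × 7.33 × 0.59² = 1.28 mA.

Saturation; I_D = 1.28 mA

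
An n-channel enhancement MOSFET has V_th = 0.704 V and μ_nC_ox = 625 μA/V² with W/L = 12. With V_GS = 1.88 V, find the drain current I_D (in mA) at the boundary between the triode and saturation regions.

I_D = 5.19 mA

At the boundary V_DS = V_ov = V_GS − V_th = 1.88 − 0.704 = 1.18 V.
k_n = μ_nC_ox · (W/L) = 7.5 mA/V².
I_D = ½ k_n V_ov² = 0.5 × 7.5 × 1.18² = 5.19 mA.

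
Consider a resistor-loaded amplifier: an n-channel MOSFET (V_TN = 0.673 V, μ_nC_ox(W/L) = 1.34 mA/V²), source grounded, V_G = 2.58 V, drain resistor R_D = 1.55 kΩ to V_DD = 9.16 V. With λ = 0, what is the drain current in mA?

V_GS = V_G = 2.58 V, so V_ov = 2.58 − 0.673 = 1.91 V.
Assume saturation: I_D = ½ k_n V_ov² = 0.5 × 1.34 × 1.91² = 2.44 mA, giving V_DS = V_DD − I_D R_D = 9.16 − 2.44 × 1.55 = 5.38 V.
V_DS = 5.38 V ≥ V_ov = 1.91 V, confirming saturation.

I_D = 2.44 mA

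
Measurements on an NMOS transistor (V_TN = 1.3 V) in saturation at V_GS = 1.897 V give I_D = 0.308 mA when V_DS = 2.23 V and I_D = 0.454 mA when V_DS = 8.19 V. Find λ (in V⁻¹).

With V_GS fixed, I_D ∝ (1 + λ V_DS) in saturation, so I_D2/I_D1 = (1 + λ V_DS2)/(1 + λ V_DS1).
0.454/0.308 = 1.474 = (1 + 8.19 λ)/(1 + 2.23 λ).
Solving: λ (I_D1 V_DS2 − I_D2 V_DS1) = I_D2 − I_D1, so λ = (0.454 − 0.308) / (0.308 × 8.19 − 0.454 × 2.23) = 0.146 / 1.51 = 0.0967 V⁻¹.

λ = 0.0967 V⁻¹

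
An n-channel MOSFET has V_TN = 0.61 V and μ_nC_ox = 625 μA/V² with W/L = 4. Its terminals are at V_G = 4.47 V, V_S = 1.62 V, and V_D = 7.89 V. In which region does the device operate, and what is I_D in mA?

V_GS = V_G − V_S = 4.47 − 1.62 = 2.85 V; V_DS = V_D − V_S = 7.89 − 1.62 = 6.27 V.
k_n = μ_nC_ox · (W/L) = 2.5 mA/V².
V_ov = V_GS − V_TN = 2.85 − 0.61 = 2.24 V.
Since V_DS = 6.27 V ≥ V_ov = 2.24 V, the device is in saturation.
I_D = ½ k_n V_ov² = 0.5 × 2.5 × 2.24² = 6.27 mA.

Saturation; I_D = 6.27 mA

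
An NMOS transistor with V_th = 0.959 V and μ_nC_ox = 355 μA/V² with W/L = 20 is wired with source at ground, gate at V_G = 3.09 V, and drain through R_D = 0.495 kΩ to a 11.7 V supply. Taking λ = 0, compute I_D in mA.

V_GS = V_G = 3.09 V, so V_ov = 3.09 − 0.959 = 2.13 V.
k_n = μ_nC_ox · (W/L) = 7.1 mA/V².
Assume saturation: I_D = ½ k_n V_ov² = 0.5 × 7.1 × 2.13² = 16.1 mA, giving V_DS = V_DD − I_D R_D = 11.7 − 16.1 × 0.495 = 3.72 V.
V_DS = 3.72 V ≥ V_ov = 2.13 V, confirming saturation.

I_D = 16.1 mA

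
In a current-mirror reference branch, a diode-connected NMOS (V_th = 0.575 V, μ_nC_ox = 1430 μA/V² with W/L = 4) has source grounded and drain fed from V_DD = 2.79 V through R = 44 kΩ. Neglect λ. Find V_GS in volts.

With gate tied to drain, V_GS = V_DS ≥ V_GS − V_th, so the device is in saturation.
k_n = μ_nC_ox · (W/L) = 5.72 mA/V².
KCL at the drain: ½ k_n (V_GS − V_th)² = (V_DD − V_GS)/R.
Let x = V_GS − 0.575. Then 126 x² + x − 2.215 = 0, giving x = 0.129 V (positive root), so V_GS = 0.704 V.
I_D = (V_DD − V_GS)/R = (2.79 − 0.704) / 44 = 0.0474 mA.

V_GS = 0.704 V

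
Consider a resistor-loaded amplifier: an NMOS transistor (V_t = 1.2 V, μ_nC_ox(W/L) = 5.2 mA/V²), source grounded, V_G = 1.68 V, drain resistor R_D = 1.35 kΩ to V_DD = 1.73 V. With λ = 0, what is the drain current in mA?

I_D = 0.599 mA

V_GS = V_G = 1.68 V, so V_ov = 1.68 − 1.2 = 0.48 V.
Assume saturation: I_D = ½ k_n V_ov² = 0.5 × 5.2 × 0.48² = 0.599 mA, giving V_DS = V_DD − I_D R_D = 1.73 − 0.599 × 1.35 = 0.921 V.
V_DS = 0.921 V ≥ V_ov = 0.48 V, confirming saturation.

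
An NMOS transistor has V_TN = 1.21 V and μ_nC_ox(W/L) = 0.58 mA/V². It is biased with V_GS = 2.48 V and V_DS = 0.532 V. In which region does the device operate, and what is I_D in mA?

Triode; I_D = 0.310 mA

V_ov = V_GS − V_TN = 2.48 − 1.21 = 1.27 V.
Since V_DS = 0.532 V < V_ov = 1.27 V, the device is in the triode region.
I_D = k_n [V_ov · V_DS − ½ V_DS²] = 0.58 × [1.27 × 0.532 − 0.5 × 0.532²] = 0.31 mA.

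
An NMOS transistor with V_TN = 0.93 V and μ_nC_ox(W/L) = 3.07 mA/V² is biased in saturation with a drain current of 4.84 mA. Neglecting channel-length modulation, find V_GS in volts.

In saturation I_D = ½ k_n (V_GS − V_TN)², so V_GS − V_TN = √(2 I_D / k_n) = √(2 × 4.84 / 3.07) = 1.78 V.
V_GS = 0.93 + 1.78 = 2.71 V.

V_GS = 2.71 V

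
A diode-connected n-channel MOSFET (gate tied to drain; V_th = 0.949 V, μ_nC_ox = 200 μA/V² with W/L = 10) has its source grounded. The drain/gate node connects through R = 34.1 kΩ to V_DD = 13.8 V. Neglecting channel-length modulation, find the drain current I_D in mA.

I_D = 0.359 mA

With gate tied to drain, V_GS = V_DS ≥ V_GS − V_th, so the device is in saturation.
k_n = μ_nC_ox · (W/L) = 2 mA/V².
KCL at the drain: ½ k_n (V_GS − V_th)² = (V_DD − V_GS)/R.
Let x = V_GS − 0.949. Then 34.1 x² + x − 12.85 = 0, giving x = 0.599 V (positive root), so V_GS = 1.55 V.
I_D = (V_DD − V_GS)/R = (13.8 − 1.55) / 34.1 = 0.359 mA.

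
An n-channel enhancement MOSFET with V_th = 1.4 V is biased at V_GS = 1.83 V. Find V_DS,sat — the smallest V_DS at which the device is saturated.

V_DS,sat = 0.430 V

The boundary between triode and saturation is V_DS = V_GS − V_th = V_ov.
V_ov = 1.83 − 1.4 = 0.43 V.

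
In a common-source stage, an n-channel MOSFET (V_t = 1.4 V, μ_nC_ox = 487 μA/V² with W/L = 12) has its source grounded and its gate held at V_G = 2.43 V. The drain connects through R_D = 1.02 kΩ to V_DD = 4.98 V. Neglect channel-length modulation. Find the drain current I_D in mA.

I_D = 3.10 mA

V_GS = V_G = 2.43 V, so V_ov = 2.43 − 1.4 = 1.03 V.
k_n = μ_nC_ox · (W/L) = 5.844 mA/V².
Assume saturation: I_D = ½ k_n V_ov² = 0.5 × 5.844 × 1.03² = 3.1 mA, giving V_DS = V_DD − I_D R_D = 4.98 − 3.1 × 1.02 = 1.82 V.
V_DS = 1.82 V ≥ V_ov = 1.03 V, confirming saturation.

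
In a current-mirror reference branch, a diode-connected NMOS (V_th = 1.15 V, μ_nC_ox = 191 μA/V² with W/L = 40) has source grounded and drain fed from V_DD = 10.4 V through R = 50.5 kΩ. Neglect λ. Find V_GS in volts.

V_GS = 1.37 V

With gate tied to drain, V_GS = V_DS ≥ V_GS − V_th, so the device is in saturation.
k_n = μ_nC_ox · (W/L) = 7.64 mA/V².
KCL at the drain: ½ k_n (V_GS − V_th)² = (V_DD − V_GS)/R.
Let x = V_GS − 1.15. Then 193 x² + x − 9.25 = 0, giving x = 0.216 V (positive root), so V_GS = 1.37 V.
I_D = (V_DD − V_GS)/R = (10.4 − 1.37) / 50.5 = 0.179 mA.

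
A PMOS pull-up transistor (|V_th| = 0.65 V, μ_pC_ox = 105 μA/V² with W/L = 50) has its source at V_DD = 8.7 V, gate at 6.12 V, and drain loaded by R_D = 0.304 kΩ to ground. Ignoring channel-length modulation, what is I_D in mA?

I_D = 9.78 mA

V_SG = V_DD − V_G = 8.7 − 6.12 = 2.58 V, so V_ov = 2.58 − 0.65 = 1.93 V.
k_p = μ_pC_ox · (W/L) = 5.25 mA/V².
Assume saturation: I_D = ½ k_p V_ov² = 0.5 × 5.25 × 1.93² = 9.78 mA, giving V_SD = V_DD − I_D R_D = 8.7 − 9.78 × 0.304 = 5.73 V.
V_SD = 5.73 V ≥ V_ov = 1.93 V, confirming saturation.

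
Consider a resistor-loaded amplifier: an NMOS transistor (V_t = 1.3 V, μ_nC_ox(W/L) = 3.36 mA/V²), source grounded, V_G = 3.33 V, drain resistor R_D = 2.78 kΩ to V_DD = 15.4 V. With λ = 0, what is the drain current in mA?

V_GS = V_G = 3.33 V, so V_ov = 3.33 − 1.3 = 2.03 V.
Assume saturation: I_D = ½ k_n V_ov² = 0.5 × 3.36 × 2.03² = 6.92 mA, giving V_DS = V_DD − I_D R_D = 15.4 − 6.92 × 2.78 = -3.85 V.
But -3.85 V < V_ov = 2.03 V, so the device is actually in triode.
In triode I_D = k_n[V_ov V_DS − ½ V_DS²] and I_D = (V_DD − V_DS)/R_D. Equating: 4.67 V_DS² − 19.96 V_DS + 15.4 = 0, giving V_DS = 1.01 V (the root below V_ov).
I_D = (15.4 − 1.01) / 2.78 = 5.18 mA.

I_D = 5.18 mA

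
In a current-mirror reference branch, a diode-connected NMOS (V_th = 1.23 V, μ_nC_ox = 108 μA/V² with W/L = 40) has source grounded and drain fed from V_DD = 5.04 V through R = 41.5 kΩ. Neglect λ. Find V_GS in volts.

With gate tied to drain, V_GS = V_DS ≥ V_GS − V_th, so the device is in saturation.
k_n = μ_nC_ox · (W/L) = 4.32 mA/V².
KCL at the drain: ½ k_n (V_GS − V_th)² = (V_DD − V_GS)/R.
Let x = V_GS − 1.23. Then 89.6 x² + x − 3.81 = 0, giving x = 0.201 V (positive root), so V_GS = 1.43 V.
I_D = (V_DD − V_GS)/R = (5.04 − 1.43) / 41.5 = 0.087 mA.

V_GS = 1.43 V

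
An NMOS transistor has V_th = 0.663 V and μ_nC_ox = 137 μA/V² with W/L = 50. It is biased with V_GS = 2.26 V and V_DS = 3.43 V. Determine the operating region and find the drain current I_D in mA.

k_n = μ_nC_ox · (W/L) = 6.85 mA/V².
V_ov = V_GS − V_th = 2.26 − 0.663 = 1.6 V.
Since V_DS = 3.43 V ≥ V_ov = 1.6 V, the device is in saturation.
I_D = ½ k_n V_ov² = 0.5 × 6.85 × 1.6² = 8.74 mA.

Saturation; I_D = 8.74 mA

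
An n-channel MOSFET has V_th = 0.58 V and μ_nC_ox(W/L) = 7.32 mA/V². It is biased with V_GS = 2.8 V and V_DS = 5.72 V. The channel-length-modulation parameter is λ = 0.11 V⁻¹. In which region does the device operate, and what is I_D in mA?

V_ov = V_GS − V_th = 2.8 − 0.58 = 2.22 V.
Since V_DS = 5.72 V ≥ V_ov = 2.22 V, the device is in saturation.
I_D = ½ k_n V_ov² (1 + λ V_DS) = 0.5 × 7.32 × 2.22² × (1 + 0.11 × 5.72) = 29.4 mA.

Saturation; I_D = 29.4 mA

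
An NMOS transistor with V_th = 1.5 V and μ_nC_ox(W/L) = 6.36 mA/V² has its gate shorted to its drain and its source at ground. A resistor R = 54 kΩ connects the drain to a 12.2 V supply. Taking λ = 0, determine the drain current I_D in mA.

With gate tied to drain, V_GS = V_DS ≥ V_GS − V_th, so the device is in saturation.
KCL at the drain: ½ k_n (V_GS − V_th)² = (V_DD − V_GS)/R.
Let x = V_GS − 1.5. Then 172 x² + x − 10.7 = 0, giving x = 0.247 V (positive root), so V_GS = 1.75 V.
I_D = (V_DD − V_GS)/R = (12.2 − 1.75) / 54 = 0.194 mA.

I_D = 0.194 mA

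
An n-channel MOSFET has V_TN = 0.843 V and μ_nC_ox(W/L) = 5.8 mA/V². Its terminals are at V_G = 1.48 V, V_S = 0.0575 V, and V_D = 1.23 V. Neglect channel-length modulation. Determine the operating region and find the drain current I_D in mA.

V_GS = V_G − V_S = 1.48 − 0.0575 = 1.42 V; V_DS = V_D − V_S = 1.23 − 0.0575 = 1.17 V.
V_ov = V_GS − V_TN = 1.42 − 0.843 = 0.579 V.
Since V_DS = 1.17 V ≥ V_ov = 0.579 V, the device is in saturation.
I_D = ½ k_n V_ov² = 0.5 × 5.8 × 0.579² = 0.974 mA.

Saturation; I_D = 0.974 mA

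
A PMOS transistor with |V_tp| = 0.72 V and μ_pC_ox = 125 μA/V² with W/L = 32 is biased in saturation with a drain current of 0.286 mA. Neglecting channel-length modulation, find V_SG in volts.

k_p = μ_pC_ox · (W/L) = 4 mA/V².
In saturation I_D = ½ k_p (V_SG − |V_tp|)², so V_SG − |V_tp| = √(2 I_D / k_p) = √(2 × 0.286 / 4) = 0.378 V.
V_SG = 0.72 + 0.378 = 1.1 V.

V_SG = 1.10 V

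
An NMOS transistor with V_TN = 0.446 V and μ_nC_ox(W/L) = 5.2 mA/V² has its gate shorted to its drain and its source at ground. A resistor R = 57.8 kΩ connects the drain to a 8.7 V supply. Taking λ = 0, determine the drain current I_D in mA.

I_D = 0.139 mA

With gate tied to drain, V_GS = V_DS ≥ V_GS − V_TN, so the device is in saturation.
KCL at the drain: ½ k_n (V_GS − V_TN)² = (V_DD − V_GS)/R.
Let x = V_GS − 0.446. Then 150 x² + x − 8.254 = 0, giving x = 0.231 V (positive root), so V_GS = 0.677 V.
I_D = (V_DD − V_GS)/R = (8.7 − 0.677) / 57.8 = 0.139 mA.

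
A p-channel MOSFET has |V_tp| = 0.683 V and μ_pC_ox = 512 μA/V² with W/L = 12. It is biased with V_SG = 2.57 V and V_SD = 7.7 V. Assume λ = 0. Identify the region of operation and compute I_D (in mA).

Saturation; I_D = 10.9 mA

k_p = μ_pC_ox · (W/L) = 6.144 mA/V².
V_ov = V_SG − |V_tp| = 2.57 − 0.683 = 1.89 V.
Since V_SD = 7.7 V ≥ V_ov = 1.89 V, the device is in saturation.
I_D = ½ k_p V_ov² = 0.5 × 6.144 × 1.89² = 10.9 mA.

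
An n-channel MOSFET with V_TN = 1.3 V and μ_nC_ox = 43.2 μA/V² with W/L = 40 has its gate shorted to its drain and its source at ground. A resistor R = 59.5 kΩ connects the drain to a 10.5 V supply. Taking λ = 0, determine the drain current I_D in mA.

With gate tied to drain, V_GS = V_DS ≥ V_GS − V_TN, so the device is in saturation.
k_n = μ_nC_ox · (W/L) = 1.728 mA/V².
KCL at the drain: ½ k_n (V_GS − V_TN)² = (V_DD − V_GS)/R.
Let x = V_GS − 1.3. Then 51.4 x² + x − 9.2 = 0, giving x = 0.413 V (positive root), so V_GS = 1.71 V.
I_D = (V_DD − V_GS)/R = (10.5 − 1.71) / 59.5 = 0.148 mA.

I_D = 0.148 mA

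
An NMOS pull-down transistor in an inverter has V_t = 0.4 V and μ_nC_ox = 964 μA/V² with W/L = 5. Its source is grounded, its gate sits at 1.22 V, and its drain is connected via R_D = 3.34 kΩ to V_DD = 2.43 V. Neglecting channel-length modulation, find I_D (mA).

V_GS = V_G = 1.22 V, so V_ov = 1.22 − 0.4 = 0.82 V.
k_n = μ_nC_ox · (W/L) = 4.82 mA/V².
Assume saturation: I_D = ½ k_n V_ov² = 0.5 × 4.82 × 0.82² = 1.62 mA, giving V_DS = V_DD − I_D R_D = 2.43 − 1.62 × 3.34 = -2.98 V.
But -2.98 V < V_ov = 0.82 V, so the device is actually in triode.
In triode I_D = k_n[V_ov V_DS − ½ V_DS²] and I_D = (V_DD − V_DS)/R_D. Equating: 8.05 V_DS² − 14.2 V_DS + 2.43 = 0, giving V_DS = 0.192 V (the root below V_ov).
I_D = (2.43 − 0.192) / 3.34 = 0.67 mA.

I_D = 0.670 mA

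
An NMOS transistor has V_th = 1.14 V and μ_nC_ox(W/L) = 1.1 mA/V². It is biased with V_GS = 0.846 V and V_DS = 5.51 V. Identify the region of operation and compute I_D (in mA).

V_GS = 0.846 V < V_th = 1.14 V, so the transistor is in cutoff.

Cutoff; I_D = 0 mA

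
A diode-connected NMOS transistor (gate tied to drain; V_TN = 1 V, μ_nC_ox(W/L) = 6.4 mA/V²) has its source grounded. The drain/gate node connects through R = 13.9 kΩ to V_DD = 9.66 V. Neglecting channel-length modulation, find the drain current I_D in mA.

I_D = 0.592 mA

With gate tied to drain, V_GS = V_DS ≥ V_GS − V_TN, so the device is in saturation.
KCL at the drain: ½ k_n (V_GS − V_TN)² = (V_DD − V_GS)/R.
Let x = V_GS − 1. Then 44.5 x² + x − 8.66 = 0, giving x = 0.43 V (positive root), so V_GS = 1.43 V.
I_D = (V_DD − V_GS)/R = (9.66 − 1.43) / 13.9 = 0.592 mA.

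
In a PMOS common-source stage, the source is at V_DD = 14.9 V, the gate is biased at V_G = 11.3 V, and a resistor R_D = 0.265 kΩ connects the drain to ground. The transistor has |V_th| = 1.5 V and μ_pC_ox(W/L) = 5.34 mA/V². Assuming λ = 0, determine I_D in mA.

I_D = 11.8 mA

V_SG = V_DD − V_G = 14.9 − 11.3 = 3.6 V, so V_ov = 3.6 − 1.5 = 2.1 V.
Assume saturation: I_D = ½ k_p V_ov² = 0.5 × 5.34 × 2.1² = 11.8 mA, giving V_SD = V_DD − I_D R_D = 14.9 − 11.8 × 0.265 = 11.8 V.
V_SD = 11.8 V ≥ V_ov = 2.1 V, confirming saturation.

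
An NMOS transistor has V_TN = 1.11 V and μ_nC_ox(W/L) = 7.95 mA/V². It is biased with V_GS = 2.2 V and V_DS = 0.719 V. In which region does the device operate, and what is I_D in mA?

V_ov = V_GS − V_TN = 2.2 − 1.11 = 1.09 V.
Since V_DS = 0.719 V < V_ov = 1.09 V, the device is in the triode region.
I_D = k_n [V_ov · V_DS − ½ V_DS²] = 7.95 × [1.09 × 0.719 − 0.5 × 0.719²] = 4.18 mA.

Triode; I_D = 4.18 mA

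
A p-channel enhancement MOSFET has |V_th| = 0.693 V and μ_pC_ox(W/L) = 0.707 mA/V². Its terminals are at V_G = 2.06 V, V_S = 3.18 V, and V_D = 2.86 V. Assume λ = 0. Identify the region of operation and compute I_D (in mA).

Triode; I_D = 0.0604 mA

V_SG = V_S − V_G = 3.18 − 2.06 = 1.12 V; V_SD = V_S − V_D = 3.18 − 2.86 = 0.32 V.
V_ov = V_SG − |V_th| = 1.12 − 0.693 = 0.427 V.
Since V_SD = 0.32 V < V_ov = 0.427 V, the device is in the triode region.
I_D = k_p [V_ov · V_SD − ½ V_SD²] = 0.707 × [0.427 × 0.32 − 0.5 × 0.32²] = 0.0604 mA.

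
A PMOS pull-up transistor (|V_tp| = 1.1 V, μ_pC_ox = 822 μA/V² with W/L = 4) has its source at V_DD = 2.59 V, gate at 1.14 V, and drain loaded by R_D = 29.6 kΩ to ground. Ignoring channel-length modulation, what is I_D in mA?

V_SG = V_DD − V_G = 2.59 − 1.14 = 1.45 V, so V_ov = 1.45 − 1.1 = 0.35 V.
k_p = μ_pC_ox · (W/L) = 3.288 mA/V².
Assume saturation: I_D = ½ k_p V_ov² = 0.5 × 3.288 × 0.35² = 0.201 mA, giving V_SD = V_DD − I_D R_D = 2.59 − 0.201 × 29.6 = -3.37 V.
But -3.37 V < V_ov = 0.35 V, so the device is actually in triode.
In triode I_D = k_p[V_ov V_SD − ½ V_SD²] and I_D = (V_DD − V_SD)/R_D. Equating: 48.7 V_SD² − 35.06 V_SD + 2.59 = 0, giving V_SD = 0.0836 V (the root below V_ov).
I_D = (2.59 − 0.0836) / 29.6 = 0.0847 mA.

I_D = 0.0847 mA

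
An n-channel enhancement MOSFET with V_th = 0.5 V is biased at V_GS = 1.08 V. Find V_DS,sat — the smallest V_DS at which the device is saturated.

V_DS,sat = 0.580 V

The boundary between triode and saturation is V_DS = V_GS − V_th = V_ov.
V_ov = 1.08 − 0.5 = 0.58 V.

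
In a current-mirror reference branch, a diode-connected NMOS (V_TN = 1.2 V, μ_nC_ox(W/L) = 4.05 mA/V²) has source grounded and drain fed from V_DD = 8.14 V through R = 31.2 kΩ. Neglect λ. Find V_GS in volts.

With gate tied to drain, V_GS = V_DS ≥ V_GS − V_TN, so the device is in saturation.
KCL at the drain: ½ k_n (V_GS − V_TN)² = (V_DD − V_GS)/R.
Let x = V_GS − 1.2. Then 63.2 x² + x − 6.94 = 0, giving x = 0.324 V (positive root), so V_GS = 1.52 V.
I_D = (V_DD − V_GS)/R = (8.14 − 1.52) / 31.2 = 0.212 mA.

V_GS = 1.52 V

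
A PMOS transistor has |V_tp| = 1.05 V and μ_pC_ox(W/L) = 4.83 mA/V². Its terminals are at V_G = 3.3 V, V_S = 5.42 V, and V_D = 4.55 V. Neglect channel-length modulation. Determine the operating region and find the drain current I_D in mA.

V_SG = V_S − V_G = 5.42 − 3.3 = 2.12 V; V_SD = V_S − V_D = 5.42 − 4.55 = 0.87 V.
V_ov = V_SG − |V_tp| = 2.12 − 1.05 = 1.07 V.
Since V_SD = 0.87 V < V_ov = 1.07 V, the device is in the triode region.
I_D = k_p [V_ov · V_SD − ½ V_SD²] = 4.83 × [1.07 × 0.87 − 0.5 × 0.87²] = 2.67 mA.

Triode; I_D = 2.67 mA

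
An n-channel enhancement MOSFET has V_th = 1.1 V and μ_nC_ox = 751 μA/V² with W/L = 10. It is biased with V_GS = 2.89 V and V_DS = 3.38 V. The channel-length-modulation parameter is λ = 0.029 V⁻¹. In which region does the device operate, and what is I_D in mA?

Saturation; I_D = 13.2 mA

k_n = μ_nC_ox · (W/L) = 7.51 mA/V².
V_ov = V_GS − V_th = 2.89 − 1.1 = 1.79 V.
Since V_DS = 3.38 V ≥ V_ov = 1.79 V, the device is in saturation.
I_D = ½ k_n V_ov² (1 + λ V_DS) = 0.5 × 7.51 × 1.79² × (1 + 0.029 × 3.38) = 13.2 mA.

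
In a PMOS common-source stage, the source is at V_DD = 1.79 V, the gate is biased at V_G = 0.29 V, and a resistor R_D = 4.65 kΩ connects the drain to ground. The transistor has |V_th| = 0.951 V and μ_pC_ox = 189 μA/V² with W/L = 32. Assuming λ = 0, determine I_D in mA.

V_SG = V_DD − V_G = 1.79 − 0.29 = 1.5 V, so V_ov = 1.5 − 0.951 = 0.549 V.
k_p = μ_pC_ox · (W/L) = 6.048 mA/V².
Assume saturation: I_D = ½ k_p V_ov² = 0.5 × 6.048 × 0.549² = 0.911 mA, giving V_SD = V_DD − I_D R_D = 1.79 − 0.911 × 4.65 = -2.45 V.
But -2.45 V < V_ov = 0.549 V, so the device is actually in triode.
In triode I_D = k_p[V_ov V_SD − ½ V_SD²] and I_D = (V_DD − V_SD)/R_D. Equating: 14.1 V_SD² − 16.44 V_SD + 1.79 = 0, giving V_SD = 0.122 V (the root below V_ov).
I_D = (1.79 − 0.122) / 4.65 = 0.359 mA.

I_D = 0.359 mA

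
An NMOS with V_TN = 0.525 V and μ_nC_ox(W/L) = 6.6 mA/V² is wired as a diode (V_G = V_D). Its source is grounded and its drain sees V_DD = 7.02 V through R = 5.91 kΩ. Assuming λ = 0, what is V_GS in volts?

With gate tied to drain, V_GS = V_DS ≥ V_GS − V_TN, so the device is in saturation.
KCL at the drain: ½ k_n (V_GS − V_TN)² = (V_DD − V_GS)/R.
Let x = V_GS − 0.525. Then 19.5 x² + x − 6.495 = 0, giving x = 0.552 V (positive root), so V_GS = 1.08 V.
I_D = (V_DD − V_GS)/R = (7.02 − 1.08) / 5.91 = 1.01 mA.

V_GS = 1.08 V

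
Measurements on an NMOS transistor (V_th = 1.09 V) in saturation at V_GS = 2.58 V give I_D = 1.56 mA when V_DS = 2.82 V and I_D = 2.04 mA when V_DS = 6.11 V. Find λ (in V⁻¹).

With V_GS fixed, I_D ∝ (1 + λ V_DS) in saturation, so I_D2/I_D1 = (1 + λ V_DS2)/(1 + λ V_DS1).
2.04/1.56 = 1.308 = (1 + 6.11 λ)/(1 + 2.82 λ).
Solving: λ (I_D1 V_DS2 − I_D2 V_DS1) = I_D2 − I_D1, so λ = (2.04 − 1.56) / (1.56 × 6.11 − 2.04 × 2.82) = 0.48 / 3.78 = 0.127 V⁻¹.

λ = 0.127 V⁻¹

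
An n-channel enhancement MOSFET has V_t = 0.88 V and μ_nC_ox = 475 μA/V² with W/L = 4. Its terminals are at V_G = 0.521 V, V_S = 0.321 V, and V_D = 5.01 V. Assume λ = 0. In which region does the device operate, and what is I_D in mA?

V_GS = V_G − V_S = 0.521 − 0.321 = 0.2 V; V_DS = V_D − V_S = 5.01 − 0.321 = 4.69 V.
V_GS = 0.2 V < V_t = 0.88 V, so the transistor is in cutoff.

Cutoff; I_D = 0 mA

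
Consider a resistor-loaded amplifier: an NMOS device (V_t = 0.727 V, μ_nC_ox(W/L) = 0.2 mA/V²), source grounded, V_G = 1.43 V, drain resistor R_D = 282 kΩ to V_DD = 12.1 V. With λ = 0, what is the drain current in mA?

V_GS = V_G = 1.43 V, so V_ov = 1.43 − 0.727 = 0.703 V.
Assume saturation: I_D = ½ k_n V_ov² = 0.5 × 0.2 × 0.703² = 0.0494 mA, giving V_DS = V_DD − I_D R_D = 12.1 − 0.0494 × 282 = -1.84 V.
But -1.84 V < V_ov = 0.703 V, so the device is actually in triode.
In triode I_D = k_n[V_ov V_DS − ½ V_DS²] and I_D = (V_DD − V_DS)/R_D. Equating: 28.2 V_DS² − 40.65 V_DS + 12.1 = 0, giving V_DS = 0.42 V (the root below V_ov).
I_D = (12.1 − 0.42) / 282 = 0.0414 mA.

I_D = 0.0414 mA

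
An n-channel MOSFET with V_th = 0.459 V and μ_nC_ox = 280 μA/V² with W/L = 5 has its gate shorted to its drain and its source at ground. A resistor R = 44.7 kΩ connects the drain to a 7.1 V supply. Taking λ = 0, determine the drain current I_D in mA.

I_D = 0.139 mA

With gate tied to drain, V_GS = V_DS ≥ V_GS − V_th, so the device is in saturation.
k_n = μ_nC_ox · (W/L) = 1.4 mA/V².
KCL at the drain: ½ k_n (V_GS − V_th)² = (V_DD − V_GS)/R.
Let x = V_GS − 0.459. Then 31.3 x² + x − 6.641 = 0, giving x = 0.445 V (positive root), so V_GS = 0.904 V.
I_D = (V_DD − V_GS)/R = (7.1 − 0.904) / 44.7 = 0.139 mA.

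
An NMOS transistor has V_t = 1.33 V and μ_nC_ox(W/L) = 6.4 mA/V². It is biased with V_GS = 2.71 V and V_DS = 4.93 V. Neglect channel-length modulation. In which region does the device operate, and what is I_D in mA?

V_ov = V_GS − V_t = 2.71 − 1.33 = 1.38 V.
Since V_DS = 4.93 V ≥ V_ov = 1.38 V, the device is in saturation.
I_D = ½ k_n V_ov² = 0.5 × 6.4 × 1.38² = 6.09 mA.

Saturation; I_D = 6.09 mA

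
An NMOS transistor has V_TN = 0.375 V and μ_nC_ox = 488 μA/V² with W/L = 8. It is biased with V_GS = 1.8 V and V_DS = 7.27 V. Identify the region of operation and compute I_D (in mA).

k_n = μ_nC_ox · (W/L) = 3.904 mA/V².
V_ov = V_GS − V_TN = 1.8 − 0.375 = 1.43 V.
Since V_DS = 7.27 V ≥ V_ov = 1.43 V, the device is in saturation.
I_D = ½ k_n V_ov² = 0.5 × 3.904 × 1.43² = 3.96 mA.

Saturation; I_D = 3.96 mA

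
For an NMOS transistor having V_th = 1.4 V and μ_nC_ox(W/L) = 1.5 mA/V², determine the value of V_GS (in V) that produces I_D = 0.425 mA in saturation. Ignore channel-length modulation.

In saturation I_D = ½ k_n (V_GS − V_th)², so V_GS − V_th = √(2 I_D / k_n) = √(2 × 0.425 / 1.5) = 0.753 V.
V_GS = 1.4 + 0.753 = 2.15 V.

V_GS = 2.15 V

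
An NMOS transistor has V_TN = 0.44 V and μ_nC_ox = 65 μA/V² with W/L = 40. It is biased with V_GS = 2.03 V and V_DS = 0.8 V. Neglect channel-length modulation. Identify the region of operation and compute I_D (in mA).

k_n = μ_nC_ox · (W/L) = 2.6 mA/V².
V_ov = V_GS − V_TN = 2.03 − 0.44 = 1.59 V.
Since V_DS = 0.8 V < V_ov = 1.59 V, the device is in the triode region.
I_D = k_n [V_ov · V_DS − ½ V_DS²] = 2.6 × [1.59 × 0.8 − 0.5 × 0.8²] = 2.48 mA.

Triode; I_D = 2.48 mA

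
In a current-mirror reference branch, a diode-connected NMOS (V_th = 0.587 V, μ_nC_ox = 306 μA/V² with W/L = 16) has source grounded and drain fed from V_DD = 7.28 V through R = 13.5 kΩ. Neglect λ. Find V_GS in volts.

V_GS = 1.02 V

With gate tied to drain, V_GS = V_DS ≥ V_GS − V_th, so the device is in saturation.
k_n = μ_nC_ox · (W/L) = 4.896 mA/V².
KCL at the drain: ½ k_n (V_GS − V_th)² = (V_DD − V_GS)/R.
Let x = V_GS − 0.587. Then 33 x² + x − 6.693 = 0, giving x = 0.435 V (positive root), so V_GS = 1.02 V.
I_D = (V_DD − V_GS)/R = (7.28 − 1.02) / 13.5 = 0.464 mA.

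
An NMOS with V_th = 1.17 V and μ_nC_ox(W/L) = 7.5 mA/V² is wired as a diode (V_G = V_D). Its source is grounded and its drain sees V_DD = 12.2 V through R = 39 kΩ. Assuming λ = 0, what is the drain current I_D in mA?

I_D = 0.276 mA

With gate tied to drain, V_GS = V_DS ≥ V_GS − V_th, so the device is in saturation.
KCL at the drain: ½ k_n (V_GS − V_th)² = (V_DD − V_GS)/R.
Let x = V_GS − 1.17. Then 146 x² + x − 11.03 = 0, giving x = 0.271 V (positive root), so V_GS = 1.44 V.
I_D = (V_DD − V_GS)/R = (12.2 − 1.44) / 39 = 0.276 mA.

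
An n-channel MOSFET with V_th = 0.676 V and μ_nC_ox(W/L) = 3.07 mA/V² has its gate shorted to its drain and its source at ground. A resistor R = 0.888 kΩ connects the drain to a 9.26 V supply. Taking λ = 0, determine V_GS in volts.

V_GS = 2.85 V

With gate tied to drain, V_GS = V_DS ≥ V_GS − V_th, so the device is in saturation.
KCL at the drain: ½ k_n (V_GS − V_th)² = (V_DD − V_GS)/R.
Let x = V_GS − 0.676. Then 1.36 x² + x − 8.584 = 0, giving x = 2.17 V (positive root), so V_GS = 2.85 V.
I_D = (V_DD − V_GS)/R = (9.26 − 2.85) / 0.888 = 7.22 mA.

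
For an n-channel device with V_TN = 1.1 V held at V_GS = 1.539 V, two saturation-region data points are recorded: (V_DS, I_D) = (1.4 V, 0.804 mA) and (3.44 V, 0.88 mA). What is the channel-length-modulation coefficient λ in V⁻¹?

λ = 0.0496 V⁻¹

With V_GS fixed, I_D ∝ (1 + λ V_DS) in saturation, so I_D2/I_D1 = (1 + λ V_DS2)/(1 + λ V_DS1).
0.88/0.804 = 1.095 = (1 + 3.44 λ)/(1 + 1.4 λ).
Solving: λ (I_D1 V_DS2 − I_D2 V_DS1) = I_D2 − I_D1, so λ = (0.88 − 0.804) / (0.804 × 3.44 − 0.88 × 1.4) = 0.076 / 1.53 = 0.0496 V⁻¹.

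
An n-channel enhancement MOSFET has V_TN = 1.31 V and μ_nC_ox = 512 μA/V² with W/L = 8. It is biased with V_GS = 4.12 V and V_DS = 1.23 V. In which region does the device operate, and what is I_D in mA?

k_n = μ_nC_ox · (W/L) = 4.096 mA/V².
V_ov = V_GS − V_TN = 4.12 − 1.31 = 2.81 V.
Since V_DS = 1.23 V < V_ov = 2.81 V, the device is in the triode region.
I_D = k_n [V_ov · V_DS − ½ V_DS²] = 4.096 × [2.81 × 1.23 − 0.5 × 1.23²] = 11.1 mA.

Triode; I_D = 11.1 mA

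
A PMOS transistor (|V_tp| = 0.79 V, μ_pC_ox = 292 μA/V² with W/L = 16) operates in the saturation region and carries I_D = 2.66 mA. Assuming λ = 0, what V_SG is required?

V_SG = 1.86 V

k_p = μ_pC_ox · (W/L) = 4.672 mA/V².
In saturation I_D = ½ k_p (V_SG − |V_tp|)², so V_SG − |V_tp| = √(2 I_D / k_p) = √(2 × 2.66 / 4.672) = 1.07 V.
V_SG = 0.79 + 1.07 = 1.86 V.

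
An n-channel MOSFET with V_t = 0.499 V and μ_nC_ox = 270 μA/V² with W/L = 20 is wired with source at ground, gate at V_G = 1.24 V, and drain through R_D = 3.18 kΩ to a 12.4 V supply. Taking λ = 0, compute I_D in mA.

I_D = 1.48 mA

V_GS = V_G = 1.24 V, so V_ov = 1.24 − 0.499 = 0.741 V.
k_n = μ_nC_ox · (W/L) = 5.4 mA/V².
Assume saturation: I_D = ½ k_n V_ov² = 0.5 × 5.4 × 0.741² = 1.48 mA, giving V_DS = V_DD − I_D R_D = 12.4 − 1.48 × 3.18 = 7.69 V.
V_DS = 7.69 V ≥ V_ov = 0.741 V, confirming saturation.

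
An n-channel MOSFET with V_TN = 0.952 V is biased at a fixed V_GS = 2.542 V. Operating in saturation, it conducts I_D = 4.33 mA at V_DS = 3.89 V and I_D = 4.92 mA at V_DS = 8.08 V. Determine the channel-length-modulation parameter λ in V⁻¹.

λ = 0.0372 V⁻¹

With V_GS fixed, I_D ∝ (1 + λ V_DS) in saturation, so I_D2/I_D1 = (1 + λ V_DS2)/(1 + λ V_DS1).
4.92/4.33 = 1.136 = (1 + 8.08 λ)/(1 + 3.89 λ).
Solving: λ (I_D1 V_DS2 − I_D2 V_DS1) = I_D2 − I_D1, so λ = (4.92 − 4.33) / (4.33 × 8.08 − 4.92 × 3.89) = 0.59 / 15.8 = 0.0372 V⁻¹.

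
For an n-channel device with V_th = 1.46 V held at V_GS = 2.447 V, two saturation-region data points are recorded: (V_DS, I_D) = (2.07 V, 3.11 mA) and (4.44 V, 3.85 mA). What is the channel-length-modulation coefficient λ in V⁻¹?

With V_GS fixed, I_D ∝ (1 + λ V_DS) in saturation, so I_D2/I_D1 = (1 + λ V_DS2)/(1 + λ V_DS1).
3.85/3.11 = 1.238 = (1 + 4.44 λ)/(1 + 2.07 λ).
Solving: λ (I_D1 V_DS2 − I_D2 V_DS1) = I_D2 − I_D1, so λ = (3.85 − 3.11) / (3.11 × 4.44 − 3.85 × 2.07) = 0.74 / 5.84 = 0.127 V⁻¹.

λ = 0.127 V⁻¹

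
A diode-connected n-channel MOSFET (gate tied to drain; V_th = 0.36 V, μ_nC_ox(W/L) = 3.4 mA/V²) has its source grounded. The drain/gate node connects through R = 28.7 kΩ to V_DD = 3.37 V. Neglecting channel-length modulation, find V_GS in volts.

V_GS = 0.598 V

With gate tied to drain, V_GS = V_DS ≥ V_GS − V_th, so the device is in saturation.
KCL at the drain: ½ k_n (V_GS − V_th)² = (V_DD − V_GS)/R.
Let x = V_GS − 0.36. Then 48.8 x² + x − 3.01 = 0, giving x = 0.238 V (positive root), so V_GS = 0.598 V.
I_D = (V_DD − V_GS)/R = (3.37 − 0.598) / 28.7 = 0.0966 mA.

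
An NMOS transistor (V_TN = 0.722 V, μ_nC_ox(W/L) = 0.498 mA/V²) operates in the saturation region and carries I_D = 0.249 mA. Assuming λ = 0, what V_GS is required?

In saturation I_D = ½ k_n (V_GS − V_TN)², so V_GS − V_TN = √(2 I_D / k_n) = √(2 × 0.249 / 0.498) = 1 V.
V_GS = 0.722 + 1 = 1.72 V.

V_GS = 1.72 V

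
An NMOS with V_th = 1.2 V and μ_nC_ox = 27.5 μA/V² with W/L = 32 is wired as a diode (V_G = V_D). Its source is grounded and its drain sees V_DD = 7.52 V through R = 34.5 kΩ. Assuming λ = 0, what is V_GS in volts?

With gate tied to drain, V_GS = V_DS ≥ V_GS − V_th, so the device is in saturation.
k_n = μ_nC_ox · (W/L) = 0.88 mA/V².
KCL at the drain: ½ k_n (V_GS − V_th)² = (V_DD − V_GS)/R.
Let x = V_GS − 1.2. Then 15.2 x² + x − 6.32 = 0, giving x = 0.613 V (positive root), so V_GS = 1.81 V.
I_D = (V_DD − V_GS)/R = (7.52 − 1.81) / 34.5 = 0.165 mA.

V_GS = 1.81 V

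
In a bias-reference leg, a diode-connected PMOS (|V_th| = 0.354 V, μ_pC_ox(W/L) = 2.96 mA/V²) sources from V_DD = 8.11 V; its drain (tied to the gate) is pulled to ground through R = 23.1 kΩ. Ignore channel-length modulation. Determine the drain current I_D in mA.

With gate tied to drain, V_SG = V_SD ≥ V_SG − |V_th|, so the device is in saturation.
KCL at the drain: ½ k_p (V_SG − |V_th|)² = (V_DD − V_SG)/R.
Let x = V_SG − 0.354. Then 34.2 x² + x − 7.756 = 0, giving x = 0.462 V (positive root), so V_SG = 0.816 V.
I_D = (V_DD − V_SG)/R = (8.11 − 0.816) / 23.1 = 0.316 mA.

I_D = 0.316 mA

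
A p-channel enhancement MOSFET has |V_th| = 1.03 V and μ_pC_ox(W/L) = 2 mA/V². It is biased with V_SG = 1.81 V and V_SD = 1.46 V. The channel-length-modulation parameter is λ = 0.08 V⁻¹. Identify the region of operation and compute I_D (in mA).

V_ov = V_SG − |V_th| = 1.81 − 1.03 = 0.78 V.
Since V_SD = 1.46 V ≥ V_ov = 0.78 V, the device is in saturation.
I_D = ½ k_p V_ov² (1 + λ V_SD) = 0.5 × 2 × 0.78² × (1 + 0.08 × 1.46) = 0.679 mA.

Saturation; I_D = 0.679 mA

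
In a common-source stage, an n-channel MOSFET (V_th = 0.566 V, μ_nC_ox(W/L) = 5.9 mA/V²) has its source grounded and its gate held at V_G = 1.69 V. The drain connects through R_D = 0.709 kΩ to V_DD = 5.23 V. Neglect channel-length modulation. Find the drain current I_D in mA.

I_D = 3.73 mA

V_GS = V_G = 1.69 V, so V_ov = 1.69 − 0.566 = 1.12 V.
Assume saturation: I_D = ½ k_n V_ov² = 0.5 × 5.9 × 1.12² = 3.73 mA, giving V_DS = V_DD − I_D R_D = 5.23 − 3.73 × 0.709 = 2.59 V.
V_DS = 2.59 V ≥ V_ov = 1.12 V, confirming saturation.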